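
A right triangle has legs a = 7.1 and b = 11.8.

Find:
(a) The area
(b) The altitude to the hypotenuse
(a) Area = ½ab = ½·7.1·11.8 = 41.89
(b) Hypotenuse c = √(7.1² + 11.8²) = √189.65 = 13.7713
    Area = ½·c·h_c  →  h_c = 2·Area/c = 2·41.89/13.7713 = 6.084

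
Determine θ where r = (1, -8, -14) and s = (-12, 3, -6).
r·s = 48, |r|² = 261, |s|² = 189
cos θ = 48/√49329 ≈ 0.2161
θ ≈ 77.52°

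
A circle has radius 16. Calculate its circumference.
Circumference = 2 * pi * r
Circumference = 2 * pi * 16
Circumference = 100.53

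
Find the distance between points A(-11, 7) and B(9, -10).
Using the distance formula: d = sqrt((x₂-x₁)² + (y₂-y₁)²)
dx = 9 - (-11) = 20
dy = (-10) - 7 = -17
d = sqrt(20² + (-17)²) = sqrt(400 + 289) = sqrt(689) = 26.25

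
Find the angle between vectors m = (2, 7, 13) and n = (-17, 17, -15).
m·n = -110, |m|² = 222, |n|² = 803
cos θ = -110/√178266 ≈ -0.2605
θ ≈ 105.1°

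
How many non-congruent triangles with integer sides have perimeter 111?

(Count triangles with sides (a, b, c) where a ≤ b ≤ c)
With a ≤ b ≤ c and a + b + c = 111, the triangle inequality a + b > c gives c < 111/2, so c ≤ 55.
Iterate a from 1 to ⌊p/3⌋ = 37; for each a, b ranges from a to ⌊(p−a)/2⌋ with c = p − a − b, keeping only c ≥ b.
Triples: (1, 55, 55), (2, 54, 55), (3, 53, 55), …
Count = 271 triangles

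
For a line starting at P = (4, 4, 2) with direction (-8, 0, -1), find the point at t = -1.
P(-1) = (4 + (-8)(-1), 4 + 0(-1), 2 + (-1)(-1)) = (12, 4, 3)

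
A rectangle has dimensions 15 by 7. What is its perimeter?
Perimeter = 2 * (length + width)
Perimeter = 2 * (15 + 7)
Perimeter = 2 * 22
Perimeter = 44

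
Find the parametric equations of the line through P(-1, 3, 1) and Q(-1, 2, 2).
Direction vector d = Q - P = (0, -1, 1)
x = -1, y = 3 - t, z = 1 + t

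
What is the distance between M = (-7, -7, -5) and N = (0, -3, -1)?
d = √[(7)² + (4)² + (4)²] = √81 = 9.0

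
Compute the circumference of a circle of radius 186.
Circumference = 2 * pi * r
Circumference = 2 * pi * 186
Circumference = 1168.67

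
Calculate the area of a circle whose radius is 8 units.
Area = pi * r²
Area = pi * 8²
Area = pi * 64
Area = 201.06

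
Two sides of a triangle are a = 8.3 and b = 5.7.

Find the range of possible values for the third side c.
By the triangle inequality: |a - b| < c < a + b
|8.3 - 5.7| < c < 8.3 + 5.7
2.6 < c < 14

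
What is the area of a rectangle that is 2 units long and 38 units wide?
Area = length * width
Area = 2 * 38
Area = 76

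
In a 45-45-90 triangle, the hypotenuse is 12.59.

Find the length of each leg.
In a 45-45-90 triangle, hypotenuse = leg·√2  →  leg = hypotenuse/√2
leg = 12.59/√2 = 8.902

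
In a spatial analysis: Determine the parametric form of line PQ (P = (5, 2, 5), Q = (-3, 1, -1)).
Direction vector d = Q - P = (-8, -1, -6)
x = 5 - 8t, y = 2 - t, z = 5 - 6t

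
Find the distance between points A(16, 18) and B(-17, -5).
Using the distance formula: d = sqrt((x₂-x₁)² + (y₂-y₁)²)
dx = (-17) - 16 = -33
dy = (-5) - 18 = -23
d = sqrt((-33)² + (-23)²) = sqrt(1089 + 529) = sqrt(1618) = 40.22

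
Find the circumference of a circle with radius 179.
Circumference = 2 * pi * r
Circumference = 2 * pi * 179
Circumference = 1124.69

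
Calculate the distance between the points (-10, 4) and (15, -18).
Using the distance formula: d = sqrt((x₂-x₁)² + (y₂-y₁)²)
dx = 15 - (-10) = 25
dy = (-18) - 4 = -22
d = sqrt(25² + (-22)²) = sqrt(625 + 484) = sqrt(1109) = 33.30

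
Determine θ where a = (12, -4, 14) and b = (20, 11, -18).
a·b = -56, |a|² = 356, |b|² = 845
cos θ = -56/√300820 ≈ -0.1021
θ ≈ 95.86°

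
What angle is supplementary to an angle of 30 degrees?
Supplementary angles sum to 180 degrees.
Other angle = 180 - 30
Other angle = 150 degrees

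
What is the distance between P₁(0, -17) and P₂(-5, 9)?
Using the distance formula: d = sqrt((x₂-x₁)² + (y₂-y₁)²)
dx = (-5) - 0 = -5
dy = 9 - (-17) = 26
d = sqrt((-5)² + 26²) = sqrt(25 + 676) = sqrt(701) = 26.48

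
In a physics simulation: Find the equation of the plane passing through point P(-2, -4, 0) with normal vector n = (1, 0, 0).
d = n·P = (1)(-2) + (0)(-4) + (0)(0) = -2
Plane: x = -2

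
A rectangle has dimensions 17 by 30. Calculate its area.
Area = length * width
Area = 17 * 30
Area = 510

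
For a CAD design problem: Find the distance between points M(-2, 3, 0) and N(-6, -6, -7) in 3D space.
d = √[(-4)² + (-9)² + (-7)²] = √146 = 12.08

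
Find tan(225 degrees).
tan(225 degrees) = 1.0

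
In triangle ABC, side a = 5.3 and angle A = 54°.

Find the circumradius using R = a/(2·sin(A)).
R = a/(2·sin(A)) = 5.3/(2·sin(54°))
R = 5.3/(2·0.809017) = 5.3/1.618034 = 3.276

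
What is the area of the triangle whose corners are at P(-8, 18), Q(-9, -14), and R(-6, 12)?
Using the coordinate formula: Area = (1/2)|x₁(y₂-y₃) + x₂(y₃-y₁) + x₃(y₁-y₂)|
Area = (1/2)|(-8)((-14)-12) + (-9)(12-18) + (-6)(18-(-14))|
Area = (1/2)|(-8)*(-26) + (-9)*(-6) + (-6)*32|
Area = (1/2)|208 + 54 + (-192)|
Area = (1/2)*70 = 35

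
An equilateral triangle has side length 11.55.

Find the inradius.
For an equilateral triangle, r = s/(2√3) where s is the side.
r = 11.55/(2√3) = 11.55/3.464102 = 3.334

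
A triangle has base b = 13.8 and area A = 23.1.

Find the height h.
A = ½bh  →  h = 2A/b
h = 2·23.1/13.8 = 3.348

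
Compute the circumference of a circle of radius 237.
Circumference = 2 * pi * r
Circumference = 2 * pi * 237
Circumference = 1489.11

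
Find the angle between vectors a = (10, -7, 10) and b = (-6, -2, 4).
a·b = -6, |a|² = 249, |b|² = 56
cos θ = -6/√13944 ≈ -0.05081
θ ≈ 92.91°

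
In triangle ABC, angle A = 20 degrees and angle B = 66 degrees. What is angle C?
Sum of angles in a triangle = 180 degrees
Third angle = 180 - 20 - 66
Third angle = 94 degrees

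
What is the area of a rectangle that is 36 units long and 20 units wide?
Area = length * width
Area = 36 * 20
Area = 720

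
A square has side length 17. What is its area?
Area = s²
Area = 17²
Area = 289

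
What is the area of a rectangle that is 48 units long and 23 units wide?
Area = length * width
Area = 48 * 23
Area = 1104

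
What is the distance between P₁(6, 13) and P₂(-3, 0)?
Using the distance formula: d = sqrt((x₂-x₁)² + (y₂-y₁)²)
dx = (-3) - 6 = -9
dy = 0 - 13 = -13
d = sqrt((-9)² + (-13)²) = sqrt(81 + 169) = sqrt(250) = 15.81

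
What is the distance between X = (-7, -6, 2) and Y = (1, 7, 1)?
d = √[(8)² + (13)² + (-1)²] = √234 = 15.3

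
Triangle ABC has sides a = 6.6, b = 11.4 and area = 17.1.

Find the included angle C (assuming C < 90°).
Area = ½ab·sin(C)  →  sin(C) = 2·Area/(ab)
sin(C) = 2·17.1/(6.6·11.4) = 0.454545
C = arcsin(0.454545) = 27.04°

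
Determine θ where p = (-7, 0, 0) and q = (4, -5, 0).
p·q = -28, |p|² = 49, |q|² = 41
cos θ = -28/√2009 ≈ -0.6247
θ ≈ 128.7°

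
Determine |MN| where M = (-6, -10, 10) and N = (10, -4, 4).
d = √[(16)² + (6)² + (-6)²] = √328 = 18.11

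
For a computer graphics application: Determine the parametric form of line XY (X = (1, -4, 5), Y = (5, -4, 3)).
Direction vector d = Y - X = (4, 0, -2)
x = 1 + 4t, y = -4, z = 5 - 2t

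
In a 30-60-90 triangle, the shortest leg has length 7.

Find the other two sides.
Long leg = 7√3 = 12.12, Hypotenuse = 14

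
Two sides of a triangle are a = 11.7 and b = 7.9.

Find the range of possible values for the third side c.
By the triangle inequality: |a - b| < c < a + b
|11.7 - 7.9| < c < 11.7 + 7.9
3.8 < c < 19.6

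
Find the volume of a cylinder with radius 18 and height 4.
Volume = pi * r² * h
Volume = pi * 18² * 4
Volume = pi * 324 * 4
Volume = pi * 1296
Volume = 4071.50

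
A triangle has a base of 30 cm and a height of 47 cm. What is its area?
Area = (1/2) * base * height
Area = (1/2) * 30 * 47
Area = 705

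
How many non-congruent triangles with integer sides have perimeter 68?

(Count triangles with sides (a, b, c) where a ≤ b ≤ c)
With a ≤ b ≤ c and a + b + c = 68, the triangle inequality a + b > c gives c < 68/2, so c ≤ 33.
Iterate a from 1 to ⌊p/3⌋ = 22; for each a, b ranges from a to ⌊(p−a)/2⌋ with c = p − a − b, keeping only c ≥ b.
Triples: (2, 33, 33), (3, 32, 33), (4, 31, 33), …
Count = 96 triangles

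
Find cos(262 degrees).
cos(262 degrees) = -0.1392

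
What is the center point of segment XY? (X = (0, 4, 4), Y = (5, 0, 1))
Midpoint = ((0+5)/2, (4+0)/2, (4+1)/2) = (2.5, 2, 2.5)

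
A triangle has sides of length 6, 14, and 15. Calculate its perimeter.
Perimeter = sum of all sides
Perimeter = 6 + 14 + 15
Perimeter = 35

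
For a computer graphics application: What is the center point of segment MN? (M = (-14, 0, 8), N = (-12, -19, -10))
Midpoint = ((-14-12)/2, (0-19)/2, (8-10)/2) = (-13, -9.5, -1)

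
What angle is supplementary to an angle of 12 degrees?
Supplementary angles sum to 180 degrees.
Other angle = 180 - 12
Other angle = 168 degrees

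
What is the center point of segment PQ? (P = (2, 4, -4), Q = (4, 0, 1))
Midpoint = ((2+4)/2, (4+0)/2, (-4+1)/2) = (3, 2, -1.5)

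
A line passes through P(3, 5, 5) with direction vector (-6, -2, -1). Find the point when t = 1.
P(1) = (3 + (-6)(1), 5 + (-2)(1), 5 + (-1)(1)) = (-3, 3, 4)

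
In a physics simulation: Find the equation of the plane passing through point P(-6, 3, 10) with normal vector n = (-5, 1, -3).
d = n·P = (-5)(-6) + (1)(3) + (-3)(10) = 3
Plane: -5x + y - 3z = 3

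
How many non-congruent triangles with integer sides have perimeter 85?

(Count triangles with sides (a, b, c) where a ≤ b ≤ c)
With a ≤ b ≤ c and a + b + c = 85, the triangle inequality a + b > c gives c < 85/2, so c ≤ 42.
Iterate a from 1 to ⌊p/3⌋ = 28; for each a, b ranges from a to ⌊(p−a)/2⌋ with c = p − a − b, keeping only c ≥ b.
Triples: (1, 42, 42), (2, 41, 42), (3, 40, 42), …
Count = 161 triangles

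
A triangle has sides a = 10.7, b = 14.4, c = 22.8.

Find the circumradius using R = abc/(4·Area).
s = (a+b+c)/2 = 23.95
Area = √(s(s-a)(s-b)(s-c)) = √(23.95·13.25·9.55·1.15) = 59.0352
R = abc/(4·Area) = (10.7·14.4·22.8)/(4·59.0352) = 3513.024/236.1408 = 14.88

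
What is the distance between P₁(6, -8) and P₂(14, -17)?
Using the distance formula: d = sqrt((x₂-x₁)² + (y₂-y₁)²)
dx = 14 - 6 = 8
dy = (-17) - (-8) = -9
d = sqrt(8² + (-9)²) = sqrt(64 + 81) = sqrt(145) = 12.04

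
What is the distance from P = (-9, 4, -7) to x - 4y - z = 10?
d = |1(-9) + (-4)(4) + (-1)(-7) - (10)| / √(1² + (-4)² + (-1)²) = 28/√18 = 6.6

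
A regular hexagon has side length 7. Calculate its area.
For a regular 6-gon with side length s = 7:
Apothem a = s / (2*tan(pi/6)) = 7 / (2*tan(pi/6)) ≈ 6.0622
Perimeter P = 6 * 7 = 42
Area = (1/2) * P * a = (1/2) * 42 * 6.0622 = 127.31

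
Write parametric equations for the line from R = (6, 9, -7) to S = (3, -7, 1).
Direction vector d = S - R = (-3, -16, 8)
x = 6 - 3t, y = 9 - 16t, z = -7 + 8t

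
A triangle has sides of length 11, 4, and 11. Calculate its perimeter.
Perimeter = sum of all sides
Perimeter = 11 + 4 + 11
Perimeter = 26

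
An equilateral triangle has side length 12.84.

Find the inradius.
For an equilateral triangle, r = s/(2√3) where s is the side.
r = 12.84/(2√3) = 12.84/3.464102 = 3.707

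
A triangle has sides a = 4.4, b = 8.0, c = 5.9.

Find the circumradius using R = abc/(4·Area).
s = (a+b+c)/2 = 9.15
Area = √(s(s-a)(s-b)(s-c)) = √(9.15·4.75·1.15·3.25) = 12.7452
R = abc/(4·Area) = (4.4·8.0·5.9)/(4·12.7452) = 207.68/50.9808 = 4.074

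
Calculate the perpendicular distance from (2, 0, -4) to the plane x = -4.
d = |1(2) + 0(0) + 0(-4) - (-4)| / √(1² + 0² + 0²) = 6/√1 = 6.0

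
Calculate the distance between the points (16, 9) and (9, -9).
Using the distance formula: d = sqrt((x₂-x₁)² + (y₂-y₁)²)
dx = 9 - 16 = -7
dy = (-9) - 9 = -18
d = sqrt((-7)² + (-18)²) = sqrt(49 + 324) = sqrt(373) = 19.31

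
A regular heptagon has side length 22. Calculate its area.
For a regular 7-gon with side length s = 22:
Apothem a = s / (2*tan(pi/7)) = 22 / (2*tan(pi/7)) ≈ 22.8417
Perimeter P = 7 * 22 = 154
Area = (1/2) * P * a = (1/2) * 154 * 22.8417 = 1758.81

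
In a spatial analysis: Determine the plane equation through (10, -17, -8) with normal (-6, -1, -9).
d = n·P = (-6)(10) + (-1)(-17) + (-9)(-8) = 29
Plane: -6x - y - 9z = 29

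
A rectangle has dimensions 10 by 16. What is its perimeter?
Perimeter = 2 * (length + width)
Perimeter = 2 * (10 + 16)
Perimeter = 2 * 26
Perimeter = 52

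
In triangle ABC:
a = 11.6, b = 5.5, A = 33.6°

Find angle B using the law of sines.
sin(B)/b = sin(A)/a
sin(B) = b·sin(A)/a = 5.5·sin(33.6°)/11.6 = 0.262384
B = arcsin(0.262384) = 15.21°  (b ≤ a, so B ≤ A and the acute solution is unique)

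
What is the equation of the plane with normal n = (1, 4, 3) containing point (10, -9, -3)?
d = n·P = (1)(10) + (4)(-9) + (3)(-3) = -35
Plane: x + 4y + 3z = -35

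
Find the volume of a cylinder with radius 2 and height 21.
Volume = pi * r² * h
Volume = pi * 2² * 21
Volume = pi * 4 * 21
Volume = pi * 84
Volume = 263.89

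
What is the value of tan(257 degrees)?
tan(257 degrees) = 4.3315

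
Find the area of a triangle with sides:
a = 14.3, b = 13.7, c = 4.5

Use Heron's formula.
s = (a+b+c)/2 = (14.3+13.7+4.5)/2 = 16.25
A = √(s(s-a)(s-b)(s-c)) = √(16.25·1.95·2.55·11.75)
A = √949.437 = 30.81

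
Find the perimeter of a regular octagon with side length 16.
Perimeter = number of sides * side length
Perimeter = 8 * 16
Perimeter = 128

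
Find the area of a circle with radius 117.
Area = pi * r²
Area = pi * 117²
Area = pi * 13689
Area = 43005.26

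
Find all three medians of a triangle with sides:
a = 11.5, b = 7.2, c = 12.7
Using m_x = ½√(2y² + 2z² - x²):
m_a = ½√(2·7.2² + 2·12.7² - 11.5²) = ½√294.01 = 8.573
m_b = ½√(2·11.5² + 2·12.7² - 7.2²) = ½√535.24 = 11.57
m_c = ½√(2·11.5² + 2·7.2² - 12.7²) = ½√206.89 = 7.192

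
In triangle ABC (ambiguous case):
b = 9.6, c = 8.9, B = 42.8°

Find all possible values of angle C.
sin(C)/c = sin(B)/b  →  sin(C) = c·sin(B)/b = 8.9·sin(42.8°)/9.6 = 0.629899
C₁ = arcsin(0.629899) = 39.04°,  C₂ = 180° - C₁ = 140.96°
Check C₂: A = 180° - 42.8° - 140.96° = -3.76° ≤ 0, rejected
C = 39.04° (one solution)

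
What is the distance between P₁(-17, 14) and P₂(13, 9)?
Using the distance formula: d = sqrt((x₂-x₁)² + (y₂-y₁)²)
dx = 13 - (-17) = 30
dy = 9 - 14 = -5
d = sqrt(30² + (-5)²) = sqrt(900 + 25) = sqrt(925) = 30.41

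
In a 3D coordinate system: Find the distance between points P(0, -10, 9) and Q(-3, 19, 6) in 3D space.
d = √[(-3)² + (29)² + (-3)²] = √859 = 29.31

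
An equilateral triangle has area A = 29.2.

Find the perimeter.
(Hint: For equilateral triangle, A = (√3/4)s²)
A = (√3/4)s²  →  s² = 4A/√3 = 4·29.2/√3 = 67.4345
s = 8.21185
Perimeter = 3s = 24.64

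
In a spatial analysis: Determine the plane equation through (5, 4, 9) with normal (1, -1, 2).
d = n·P = (1)(5) + (-1)(4) + (2)(9) = 19
Plane: x - y + 2z = 19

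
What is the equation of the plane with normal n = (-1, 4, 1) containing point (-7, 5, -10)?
d = n·P = (-1)(-7) + (4)(5) + (1)(-10) = 17
Plane: -x + 4y + z = 17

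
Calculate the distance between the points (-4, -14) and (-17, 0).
Using the distance formula: d = sqrt((x₂-x₁)² + (y₂-y₁)²)
dx = (-17) - (-4) = -13
dy = 0 - (-14) = 14
d = sqrt((-13)² + 14²) = sqrt(169 + 196) = sqrt(365) = 19.10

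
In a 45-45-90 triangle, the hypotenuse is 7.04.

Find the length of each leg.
In a 45-45-90 triangle, hypotenuse = leg·√2  →  leg = hypotenuse/√2
leg = 7.04/√2 = 4.978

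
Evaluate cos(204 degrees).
cos(204 degrees) = -0.9135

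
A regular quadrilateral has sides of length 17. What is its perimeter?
Perimeter = number of sides * side length
Perimeter = 4 * 17
Perimeter = 68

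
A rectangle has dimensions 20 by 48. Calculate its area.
Area = length * width
Area = 20 * 48
Area = 960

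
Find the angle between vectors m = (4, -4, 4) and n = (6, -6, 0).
m·n = 48, |m|² = 48, |n|² = 72
cos θ = 48/√3456 ≈ 0.8165
θ ≈ 35.26°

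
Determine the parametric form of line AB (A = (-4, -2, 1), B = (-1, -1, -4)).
Direction vector d = B - A = (3, 1, -5)
x = -4 + 3t, y = -2 + t, z = 1 - 5t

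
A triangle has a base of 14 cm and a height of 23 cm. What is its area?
Area = (1/2) * base * height
Area = (1/2) * 14 * 23
Area = 161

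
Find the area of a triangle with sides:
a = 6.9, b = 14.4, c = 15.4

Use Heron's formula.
s = (a+b+c)/2 = (6.9+14.4+15.4)/2 = 18.35
A = √(s(s-a)(s-b)(s-c)) = √(18.35·11.45·3.95·2.95)
A = √2448.28 = 49.48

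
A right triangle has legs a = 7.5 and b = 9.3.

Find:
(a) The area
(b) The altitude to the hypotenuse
(a) Area = ½ab = ½·7.5·9.3 = 34.875
(b) Hypotenuse c = √(7.5² + 9.3²) = √142.74 = 11.9474
    Area = ½·c·h_c  →  h_c = 2·Area/c = 2·34.875/11.9474 = 5.838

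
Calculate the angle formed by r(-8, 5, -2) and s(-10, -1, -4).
r·s = 83, |r|² = 93, |s|² = 117
cos θ = 83/√10881 ≈ 0.7957
θ ≈ 37.28°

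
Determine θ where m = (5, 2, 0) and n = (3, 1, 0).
m·n = 17, |m|² = 29, |n|² = 10
cos θ = 17/√290 ≈ 0.9983
θ ≈ 3.366°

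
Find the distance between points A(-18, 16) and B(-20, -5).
Using the distance formula: d = sqrt((x₂-x₁)² + (y₂-y₁)²)
dx = (-20) - (-18) = -2
dy = (-5) - 16 = -21
d = sqrt((-2)² + (-21)²) = sqrt(4 + 441) = sqrt(445) = 21.10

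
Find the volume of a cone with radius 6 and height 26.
Volume = (1/3) * pi * r² * h
Volume = (1/3) * pi * 6² * 26
Volume = (1/3) * pi * 36 * 26
Volume = (1/3) * pi * 936
Volume = 980.18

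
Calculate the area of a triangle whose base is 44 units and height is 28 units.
Area = (1/2) * base * height
Area = (1/2) * 44 * 28
Area = 616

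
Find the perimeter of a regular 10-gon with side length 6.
Perimeter = number of sides * side length
Perimeter = 10 * 6
Perimeter = 60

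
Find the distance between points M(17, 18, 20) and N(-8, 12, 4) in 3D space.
d = √[(-25)² + (-6)² + (-16)²] = √917 = 30.28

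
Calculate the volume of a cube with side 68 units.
Volume = s³
Volume = 68³
Volume = 314432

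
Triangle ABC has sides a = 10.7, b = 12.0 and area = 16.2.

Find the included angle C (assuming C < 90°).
Area = ½ab·sin(C)  →  sin(C) = 2·Area/(ab)
sin(C) = 2·16.2/(10.7·12.0) = 0.252336
C = arcsin(0.252336) = 14.62°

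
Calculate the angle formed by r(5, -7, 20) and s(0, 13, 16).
r·s = 229, |r|² = 474, |s|² = 425
cos θ = 229/√201450 ≈ 0.5102
θ ≈ 59.32°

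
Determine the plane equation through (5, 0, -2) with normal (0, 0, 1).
d = n·P = (0)(5) + (0)(0) + (1)(-2) = -2
Plane: z = -2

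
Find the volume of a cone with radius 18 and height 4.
Volume = (1/3) * pi * r² * h
Volume = (1/3) * pi * 18² * 4
Volume = (1/3) * pi * 324 * 4
Volume = (1/3) * pi * 1296
Volume = 1357.17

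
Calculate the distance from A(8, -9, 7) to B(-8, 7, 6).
d = √[(-16)² + (16)² + (-1)²] = √513 = 22.65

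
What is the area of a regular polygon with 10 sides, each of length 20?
For a regular 10-gon with side length s = 20:
Apothem a = s / (2*tan(pi/10)) = 20 / (2*tan(pi/10)) ≈ 30.7768
Perimeter P = 10 * 20 = 200
Area = (1/2) * P * a = (1/2) * 200 * 30.7768 = 3077.68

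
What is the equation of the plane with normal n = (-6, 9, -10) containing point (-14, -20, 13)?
d = n·P = (-6)(-14) + (9)(-20) + (-10)(13) = -226
Plane: -6x + 9y - 10z = -226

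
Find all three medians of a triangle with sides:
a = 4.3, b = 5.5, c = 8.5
Using m_x = ½√(2y² + 2z² - x²):
m_a = ½√(2·5.5² + 2·8.5² - 4.3²) = ½√186.51 = 6.828
m_b = ½√(2·4.3² + 2·8.5² - 5.5²) = ½√151.23 = 6.149
m_c = ½√(2·4.3² + 2·5.5² - 8.5²) = ½√25.23 = 2.511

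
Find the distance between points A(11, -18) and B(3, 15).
Using the distance formula: d = sqrt((x₂-x₁)² + (y₂-y₁)²)
dx = 3 - 11 = -8
dy = 15 - (-18) = 33
d = sqrt((-8)² + 33²) = sqrt(64 + 1089) = sqrt(1153) = 33.96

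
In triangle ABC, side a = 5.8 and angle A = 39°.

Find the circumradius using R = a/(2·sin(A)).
R = a/(2·sin(A)) = 5.8/(2·sin(39°))
R = 5.8/(2·0.629320) = 5.8/1.258641 = 4.608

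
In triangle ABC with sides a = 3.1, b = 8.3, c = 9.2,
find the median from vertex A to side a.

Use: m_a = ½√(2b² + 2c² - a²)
m_a = ½√(2·8.3² + 2·9.2² - 3.1²)
m_a = ½√(137.78 + 169.28 - 9.61) = ½√297.45 = 8.623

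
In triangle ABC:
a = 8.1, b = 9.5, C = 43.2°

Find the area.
Using A = ½ab·sin(C):
A = ½·8.1·9.5·sin(43.2°) = ½·76.95·0.684547 = 26.34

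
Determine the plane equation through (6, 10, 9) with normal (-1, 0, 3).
d = n·P = (-1)(6) + (0)(10) + (3)(9) = 21
Plane: -x + 3z = 21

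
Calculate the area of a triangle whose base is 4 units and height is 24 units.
Area = (1/2) * base * height
Area = (1/2) * 4 * 24
Area = 48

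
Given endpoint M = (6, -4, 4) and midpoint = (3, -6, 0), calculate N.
N = (2×3 - 6, 2×(-6) - (-4), 2×0 - 4) = (0, -8, -4)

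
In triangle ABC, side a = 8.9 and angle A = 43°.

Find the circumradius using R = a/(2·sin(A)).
R = a/(2·sin(A)) = 8.9/(2·sin(43°))
R = 8.9/(2·0.681998) = 8.9/1.363997 = 6.525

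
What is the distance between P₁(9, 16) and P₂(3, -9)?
Using the distance formula: d = sqrt((x₂-x₁)² + (y₂-y₁)²)
dx = 3 - 9 = -6
dy = (-9) - 16 = -25
d = sqrt((-6)² + (-25)²) = sqrt(36 + 625) = sqrt(661) = 25.71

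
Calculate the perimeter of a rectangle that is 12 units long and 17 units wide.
Perimeter = 2 * (length + width)
Perimeter = 2 * (12 + 17)
Perimeter = 2 * 29
Perimeter = 58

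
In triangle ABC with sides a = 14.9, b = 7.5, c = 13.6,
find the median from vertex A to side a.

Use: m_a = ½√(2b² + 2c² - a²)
m_a = ½√(2·7.5² + 2·13.6² - 14.9²)
m_a = ½√(112.5 + 369.92 - 222.01) = ½√260.41 = 8.069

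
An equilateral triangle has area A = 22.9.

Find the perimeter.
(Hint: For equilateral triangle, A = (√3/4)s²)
A = (√3/4)s²  →  s² = 4A/√3 = 4·22.9/√3 = 52.8853
s = 7.27223
Perimeter = 3s = 21.82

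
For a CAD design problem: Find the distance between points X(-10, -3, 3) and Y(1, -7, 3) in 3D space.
d = √[(11)² + (-4)² + (0)²] = √137 = 11.7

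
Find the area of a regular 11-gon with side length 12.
For a regular 11-gon with side length s = 12:
Apothem a = s / (2*tan(pi/11)) = 12 / (2*tan(pi/11)) ≈ 20.4341
Perimeter P = 11 * 12 = 132
Area = (1/2) * P * a = (1/2) * 132 * 20.4341 = 1348.65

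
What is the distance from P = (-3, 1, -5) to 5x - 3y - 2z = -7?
d = |5(-3) + (-3)(1) + (-2)(-5) - (-7)| / √(5² + (-3)² + (-2)²) = 1/√38 = 0.1622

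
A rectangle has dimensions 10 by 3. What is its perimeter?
Perimeter = 2 * (length + width)
Perimeter = 2 * (10 + 3)
Perimeter = 2 * 13
Perimeter = 26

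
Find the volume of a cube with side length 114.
Volume = s³
Volume = 114³
Volume = 1481544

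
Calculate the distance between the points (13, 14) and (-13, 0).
Using the distance formula: d = sqrt((x₂-x₁)² + (y₂-y₁)²)
dx = (-13) - 13 = -26
dy = 0 - 14 = -14
d = sqrt((-26)² + (-14)²) = sqrt(676 + 196) = sqrt(872) = 29.53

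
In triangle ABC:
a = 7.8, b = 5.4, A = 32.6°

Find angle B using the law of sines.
sin(B)/b = sin(A)/a
sin(B) = b·sin(A)/a = 5.4·sin(32.6°)/7.8 = 0.372995
B = arcsin(0.372995) = 21.9°  (b ≤ a, so B ≤ A and the acute solution is unique)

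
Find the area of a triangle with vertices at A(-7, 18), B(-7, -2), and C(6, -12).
Using the coordinate formula: Area = (1/2)|x₁(y₂-y₃) + x₂(y₃-y₁) + x₃(y₁-y₂)|
Area = (1/2)|(-7)((-2)-(-12)) + (-7)((-12)-18) + 6(18-(-2))|
Area = (1/2)|(-7)*10 + (-7)*(-30) + 6*20|
Area = (1/2)|(-70) + 210 + 120|
Area = (1/2)*260 = 130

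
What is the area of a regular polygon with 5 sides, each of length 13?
For a regular 5-gon with side length s = 13:
Apothem a = s / (2*tan(pi/5)) = 13 / (2*tan(pi/5)) ≈ 8.9465
Perimeter P = 5 * 13 = 65
Area = (1/2) * P * a = (1/2) * 65 * 8.9465 = 290.76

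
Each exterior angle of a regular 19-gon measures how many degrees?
Exterior angle of a regular n-gon = 360/n
Exterior angle = 360/19
Exterior angle = 18.95 degrees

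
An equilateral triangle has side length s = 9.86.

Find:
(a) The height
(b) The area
(a) Height h = s·√3/2 = 9.86·√3/2 = 8.539
(b) Area = (√3/4)·s² = (√3/4)·9.86² = (√3/4)·97.2196 = 42.1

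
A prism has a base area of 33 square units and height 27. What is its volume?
Volume = base area * height
Volume = 33 * 27
Volume = 891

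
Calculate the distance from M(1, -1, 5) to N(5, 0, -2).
d = √[(4)² + (1)² + (-7)²] = √66 = 8.124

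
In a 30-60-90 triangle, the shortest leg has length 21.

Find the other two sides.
Long leg = 21√3 = 36.37, Hypotenuse = 42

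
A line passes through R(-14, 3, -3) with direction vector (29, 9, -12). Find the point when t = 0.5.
P(0.5) = (-14 + 29(0.5), 3 + 9(0.5), -3 + (-12)(0.5)) = (0.5, 7.5, -9)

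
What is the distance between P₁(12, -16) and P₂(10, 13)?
Using the distance formula: d = sqrt((x₂-x₁)² + (y₂-y₁)²)
dx = 10 - 12 = -2
dy = 13 - (-16) = 29
d = sqrt((-2)² + 29²) = sqrt(4 + 841) = sqrt(845) = 29.07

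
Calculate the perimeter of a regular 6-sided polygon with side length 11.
Perimeter = number of sides * side length
Perimeter = 6 * 11
Perimeter = 66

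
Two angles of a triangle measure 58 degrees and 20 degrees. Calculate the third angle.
Sum of angles in a triangle = 180 degrees
Third angle = 180 - 58 - 20
Third angle = 102 degrees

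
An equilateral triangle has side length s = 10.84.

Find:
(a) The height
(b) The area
(a) Height h = s·√3/2 = 10.84·√3/2 = 9.388
(b) Area = (√3/4)·s² = (√3/4)·10.84² = (√3/4)·117.506 = 50.88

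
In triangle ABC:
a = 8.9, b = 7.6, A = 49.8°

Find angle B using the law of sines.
sin(B)/b = sin(A)/a
sin(B) = b·sin(A)/a = 7.6·sin(49.8°)/8.9 = 0.652230
B = arcsin(0.652230) = 40.71°  (b ≤ a, so B ≤ A and the acute solution is unique)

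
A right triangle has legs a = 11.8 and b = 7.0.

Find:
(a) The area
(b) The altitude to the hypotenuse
(a) Area = ½ab = ½·11.8·7.0 = 41.3
(b) Hypotenuse c = √(11.8² + 7.0²) = √188.24 = 13.7201
    Area = ½·c·h_c  →  h_c = 2·Area/c = 2·41.3/13.7201 = 6.02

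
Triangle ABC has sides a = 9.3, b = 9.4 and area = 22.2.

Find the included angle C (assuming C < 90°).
Area = ½ab·sin(C)  →  sin(C) = 2·Area/(ab)
sin(C) = 2·22.2/(9.3·9.4) = 0.507893
C = arcsin(0.507893) = 30.52°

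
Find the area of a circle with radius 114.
Area = pi * r²
Area = pi * 114²
Area = pi * 12996
Area = 40828.14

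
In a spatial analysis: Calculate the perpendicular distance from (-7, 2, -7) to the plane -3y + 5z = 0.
d = |0(-7) + (-3)(2) + 5(-7) - (0)| / √(0² + (-3)² + 5²) = 41/√34 = 7.031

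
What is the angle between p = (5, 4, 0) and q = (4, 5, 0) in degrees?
p·q = 40, |p|² = 41, |q|² = 41
cos θ = 40/√1681 ≈ 0.9756
θ ≈ 12.68°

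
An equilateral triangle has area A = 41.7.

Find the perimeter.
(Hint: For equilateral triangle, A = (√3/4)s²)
A = (√3/4)s²  →  s² = 4A/√3 = 4·41.7/√3 = 96.302
s = 9.81336
Perimeter = 3s = 29.44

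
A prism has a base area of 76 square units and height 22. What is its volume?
Volume = base area * height
Volume = 76 * 22
Volume = 1672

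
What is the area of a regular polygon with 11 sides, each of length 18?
For a regular 11-gon with side length s = 18:
Apothem a = s / (2*tan(pi/11)) = 18 / (2*tan(pi/11)) ≈ 30.6512
Perimeter P = 11 * 18 = 198
Area = (1/2) * P * a = (1/2) * 198 * 30.6512 = 3034.47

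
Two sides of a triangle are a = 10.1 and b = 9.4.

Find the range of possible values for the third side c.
By the triangle inequality: |a - b| < c < a + b
|10.1 - 9.4| < c < 10.1 + 9.4
0.7 < c < 19.5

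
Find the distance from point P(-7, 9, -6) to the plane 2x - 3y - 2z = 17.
d = |2(-7) + (-3)(9) + (-2)(-6) - (17)| / √(2² + (-3)² + (-2)²) = 46/√17 = 11.16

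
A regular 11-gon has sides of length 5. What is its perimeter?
Perimeter = number of sides * side length
Perimeter = 11 * 5
Perimeter = 55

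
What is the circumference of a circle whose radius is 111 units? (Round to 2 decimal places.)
Circumference = 2 * pi * r
Circumference = 2 * pi * 111
Circumference = 697.43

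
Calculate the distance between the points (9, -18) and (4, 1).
Using the distance formula: d = sqrt((x₂-x₁)² + (y₂-y₁)²)
dx = 4 - 9 = -5
dy = 1 - (-18) = 19
d = sqrt((-5)² + 19²) = sqrt(25 + 361) = sqrt(386) = 19.65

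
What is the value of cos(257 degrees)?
cos(257 degrees) = -0.225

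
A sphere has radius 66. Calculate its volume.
Volume = (4/3) * pi * r³
Volume = (4/3) * pi * 66³
Volume = (4/3) * pi * 287496
Volume = 1204260.43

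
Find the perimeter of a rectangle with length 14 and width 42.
Perimeter = 2 * (length + width)
Perimeter = 2 * (14 + 42)
Perimeter = 2 * 56
Perimeter = 112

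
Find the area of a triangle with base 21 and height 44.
Area = (1/2) * base * height
Area = (1/2) * 21 * 44
Area = 462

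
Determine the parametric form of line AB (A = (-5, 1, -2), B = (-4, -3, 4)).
Direction vector d = B - A = (1, -4, 6)
x = -5 + t, y = 1 - 4t, z = -2 + 6t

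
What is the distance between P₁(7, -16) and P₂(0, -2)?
Using the distance formula: d = sqrt((x₂-x₁)² + (y₂-y₁)²)
dx = 0 - 7 = -7
dy = (-2) - (-16) = 14
d = sqrt((-7)² + 14²) = sqrt(49 + 196) = sqrt(245) = 15.65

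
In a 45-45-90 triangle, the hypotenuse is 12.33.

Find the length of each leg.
In a 45-45-90 triangle, hypotenuse = leg·√2  →  leg = hypotenuse/√2
leg = 12.33/√2 = 8.719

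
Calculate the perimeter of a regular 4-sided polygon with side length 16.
Perimeter = number of sides * side length
Perimeter = 4 * 16
Perimeter = 64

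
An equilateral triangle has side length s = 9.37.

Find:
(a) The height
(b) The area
(a) Height h = s·√3/2 = 9.37·√3/2 = 8.115
(b) Area = (√3/4)·s² = (√3/4)·9.37² = (√3/4)·87.7969 = 38.02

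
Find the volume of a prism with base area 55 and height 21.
Volume = base area * height
Volume = 55 * 21
Volume = 1155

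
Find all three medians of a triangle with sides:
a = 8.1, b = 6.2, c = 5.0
Using m_x = ½√(2y² + 2z² - x²):
m_a = ½√(2·6.2² + 2·5.0² - 8.1²) = ½√61.27 = 3.914
m_b = ½√(2·8.1² + 2·5.0² - 6.2²) = ½√142.78 = 5.975
m_c = ½√(2·8.1² + 2·6.2² - 5.0²) = ½√183.1 = 6.766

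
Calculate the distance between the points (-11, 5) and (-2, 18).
Using the distance formula: d = sqrt((x₂-x₁)² + (y₂-y₁)²)
dx = (-2) - (-11) = 9
dy = 18 - 5 = 13
d = sqrt(9² + 13²) = sqrt(81 + 169) = sqrt(250) = 15.81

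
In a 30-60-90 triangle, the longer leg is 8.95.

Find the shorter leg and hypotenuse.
In a 30-60-90 triangle, sides are in ratio 1 : √3 : 2.
Long leg = short leg·√3  →  short leg = 8.95/√3 = 5.167
Hypotenuse = 2·(short leg) = 2·8.95/√3 = 10.33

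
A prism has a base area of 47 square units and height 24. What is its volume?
Volume = base area * height
Volume = 47 * 24
Volume = 1128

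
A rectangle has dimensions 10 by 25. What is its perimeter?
Perimeter = 2 * (length + width)
Perimeter = 2 * (10 + 25)
Perimeter = 2 * 35
Perimeter = 70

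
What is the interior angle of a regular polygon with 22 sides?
Interior angle of a regular n-gon = (n-2)*180/n
Interior angle = (22-2)*180/22
Interior angle = 20*180/22
Interior angle = 3600/22
Interior angle = 163.64 degrees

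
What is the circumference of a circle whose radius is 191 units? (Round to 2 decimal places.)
Circumference = 2 * pi * r
Circumference = 2 * pi * 191
Circumference = 1200.09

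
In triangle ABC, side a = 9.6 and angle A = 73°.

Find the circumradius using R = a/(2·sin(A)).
R = a/(2·sin(A)) = 9.6/(2·sin(73°))
R = 9.6/(2·0.956305) = 9.6/1.912610 = 5.019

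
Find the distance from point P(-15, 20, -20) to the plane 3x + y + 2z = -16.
d = |3(-15) + 1(20) + 2(-20) - (-16)| / √(3² + 1² + 2²) = 49/√14 = 13.1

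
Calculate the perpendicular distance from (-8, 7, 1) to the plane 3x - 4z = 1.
d = |3(-8) + 0(7) + (-4)(1) - (1)| / √(3² + 0² + (-4)²) = 29/√25 = 5.8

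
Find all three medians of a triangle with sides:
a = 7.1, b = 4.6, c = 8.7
Using m_x = ½√(2y² + 2z² - x²):
m_a = ½√(2·4.6² + 2·8.7² - 7.1²) = ½√143.29 = 5.985
m_b = ½√(2·7.1² + 2·8.7² - 4.6²) = ½√231.04 = 7.6
m_c = ½√(2·7.1² + 2·4.6² - 8.7²) = ½√67.45 = 4.106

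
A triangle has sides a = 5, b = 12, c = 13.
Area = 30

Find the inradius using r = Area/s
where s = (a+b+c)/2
s = (5+12+13)/2 = 15
r = Area/s = 30/15 = 2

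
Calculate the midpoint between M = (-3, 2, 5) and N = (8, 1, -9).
Midpoint = ((-3+8)/2, (2+1)/2, (5-9)/2) = (2.5, 1.5, -2)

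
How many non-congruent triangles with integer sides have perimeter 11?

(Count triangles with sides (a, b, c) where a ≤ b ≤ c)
With a ≤ b ≤ c and a + b + c = 11, the triangle inequality a + b > c gives c < 11/2, so c ≤ 5.
Iterate a from 1 to ⌊p/3⌋ = 3; for each a, b ranges from a to ⌊(p−a)/2⌋ with c = p − a − b, keeping only c ≥ b.
Triples: (1, 5, 5), (2, 4, 5), (3, 3, 5), …
Count = 4 triangles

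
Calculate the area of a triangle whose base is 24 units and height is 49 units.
Area = (1/2) * base * height
Area = (1/2) * 24 * 49
Area = 588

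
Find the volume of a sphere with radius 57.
Volume = (4/3) * pi * r³
Volume = (4/3) * pi * 57³
Volume = (4/3) * pi * 185193
Volume = 775734.62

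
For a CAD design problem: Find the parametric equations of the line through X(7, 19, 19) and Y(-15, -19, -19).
Direction vector d = Y - X = (-22, -38, -38)
x = 7 - 22t, y = 19 - 38t, z = 19 - 38t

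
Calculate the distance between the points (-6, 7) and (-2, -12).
Using the distance formula: d = sqrt((x₂-x₁)² + (y₂-y₁)²)
dx = (-2) - (-6) = 4
dy = (-12) - 7 = -19
d = sqrt(4² + (-19)²) = sqrt(16 + 361) = sqrt(377) = 19.42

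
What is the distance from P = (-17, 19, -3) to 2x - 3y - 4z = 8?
d = |2(-17) + (-3)(19) + (-4)(-3) - (8)| / √(2² + (-3)² + (-4)²) = 87/√29 = 16.16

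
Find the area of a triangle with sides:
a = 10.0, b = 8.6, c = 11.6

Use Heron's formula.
s = (a+b+c)/2 = (10.0+8.6+11.6)/2 = 15.1
A = √(s(s-a)(s-b)(s-c)) = √(15.1·5.1·6.5·3.5)
A = √1751.98 = 41.86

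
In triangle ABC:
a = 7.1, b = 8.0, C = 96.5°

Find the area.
Using A = ½ab·sin(C):
A = ½·7.1·8.0·sin(96.5°) = ½·56.8·0.993572 = 28.22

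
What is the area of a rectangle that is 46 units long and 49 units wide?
Area = length * width
Area = 46 * 49
Area = 2254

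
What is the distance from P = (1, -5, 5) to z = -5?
d = |0(1) + 0(-5) + 1(5) - (-5)| / √(0² + 0² + 1²) = 10/√1 = 10.0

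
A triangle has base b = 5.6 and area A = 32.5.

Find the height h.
A = ½bh  →  h = 2A/b
h = 2·32.5/5.6 = 11.61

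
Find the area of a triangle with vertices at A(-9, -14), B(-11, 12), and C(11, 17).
Using the coordinate formula: Area = (1/2)|x₁(y₂-y₃) + x₂(y₃-y₁) + x₃(y₁-y₂)|
Area = (1/2)|(-9)(12-17) + (-11)(17-(-14)) + 11((-14)-12)|
Area = (1/2)|(-9)*(-5) + (-11)*31 + 11*(-26)|
Area = (1/2)|45 + (-341) + (-286)|
Area = (1/2)*582 = 291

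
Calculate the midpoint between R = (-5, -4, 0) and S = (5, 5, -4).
Midpoint = ((-5+5)/2, (-4+5)/2, (0-4)/2) = (0, 0.5, -2)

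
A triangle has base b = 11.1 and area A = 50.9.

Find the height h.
A = ½bh  →  h = 2A/b
h = 2·50.9/11.1 = 9.171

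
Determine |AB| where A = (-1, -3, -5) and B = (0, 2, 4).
d = √[(1)² + (5)² + (9)²] = √107 = 10.34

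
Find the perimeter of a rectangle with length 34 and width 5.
Perimeter = 2 * (length + width)
Perimeter = 2 * (34 + 5)
Perimeter = 2 * 39
Perimeter = 78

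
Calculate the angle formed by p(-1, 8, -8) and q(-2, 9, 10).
p·q = -6, |p|² = 129, |q|² = 185
cos θ = -6/√23865 ≈ -0.03884
θ ≈ 92.23°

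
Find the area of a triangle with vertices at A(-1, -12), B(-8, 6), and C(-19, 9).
Using the coordinate formula: Area = (1/2)|x₁(y₂-y₃) + x₂(y₃-y₁) + x₃(y₁-y₂)|
Area = (1/2)|(-1)(6-9) + (-8)(9-(-12)) + (-19)((-12)-6)|
Area = (1/2)|(-1)*(-3) + (-8)*21 + (-19)*(-18)|
Area = (1/2)|3 + (-168) + 342|
Area = (1/2)*177 = 88.50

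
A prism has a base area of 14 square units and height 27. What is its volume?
Volume = base area * height
Volume = 14 * 27
Volume = 378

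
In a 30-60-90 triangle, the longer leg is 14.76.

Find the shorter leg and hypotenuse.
In a 30-60-90 triangle, sides are in ratio 1 : √3 : 2.
Long leg = short leg·√3  →  short leg = 14.76/√3 = 8.522
Hypotenuse = 2·(short leg) = 2·14.76/√3 = 17.04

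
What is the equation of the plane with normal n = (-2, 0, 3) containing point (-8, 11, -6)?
d = n·P = (-2)(-8) + (0)(11) + (3)(-6) = -2
Plane: -2x + 3z = -2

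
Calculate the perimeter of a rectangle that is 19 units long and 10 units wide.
Perimeter = 2 * (length + width)
Perimeter = 2 * (19 + 10)
Perimeter = 2 * 29
Perimeter = 58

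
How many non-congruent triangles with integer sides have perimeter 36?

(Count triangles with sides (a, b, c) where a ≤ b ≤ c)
With a ≤ b ≤ c and a + b + c = 36, the triangle inequality a + b > c gives c < 36/2, so c ≤ 17.
Iterate a from 1 to ⌊p/3⌋ = 12; for each a, b ranges from a to ⌊(p−a)/2⌋ with c = p − a − b, keeping only c ≥ b.
Triples: (2, 17, 17), (3, 16, 17), (4, 15, 17), …
Count = 27 triangles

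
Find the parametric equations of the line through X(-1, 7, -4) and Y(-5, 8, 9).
Direction vector d = Y - X = (-4, 1, 13)
x = -1 - 4t, y = 7 + t, z = -4 + 13t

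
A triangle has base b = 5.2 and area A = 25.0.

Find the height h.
A = ½bh  →  h = 2A/b
h = 2·25.0/5.2 = 9.615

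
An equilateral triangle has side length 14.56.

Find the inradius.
For an equilateral triangle, r = s/(2√3) where s is the side.
r = 14.56/(2√3) = 14.56/3.464102 = 4.203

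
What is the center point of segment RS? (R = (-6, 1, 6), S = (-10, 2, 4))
Midpoint = ((-6-10)/2, (1+2)/2, (6+4)/2) = (-8, 1.5, 5)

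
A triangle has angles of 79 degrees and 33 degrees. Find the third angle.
Sum of angles in a triangle = 180 degrees
Third angle = 180 - 79 - 33
Third angle = 68 degrees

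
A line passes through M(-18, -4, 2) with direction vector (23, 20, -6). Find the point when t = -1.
P(-1) = (-18 + 23(-1), -4 + 20(-1), 2 + (-6)(-1)) = (-41, -24, 8)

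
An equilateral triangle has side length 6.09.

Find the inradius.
For an equilateral triangle, r = s/(2√3) where s is the side.
r = 6.09/(2√3) = 6.09/3.464102 = 1.758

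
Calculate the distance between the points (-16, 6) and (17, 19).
Using the distance formula: d = sqrt((x₂-x₁)² + (y₂-y₁)²)
dx = 17 - (-16) = 33
dy = 19 - 6 = 13
d = sqrt(33² + 13²) = sqrt(1089 + 169) = sqrt(1258) = 35.47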